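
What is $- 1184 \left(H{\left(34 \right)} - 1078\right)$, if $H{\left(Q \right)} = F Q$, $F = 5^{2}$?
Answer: $269952$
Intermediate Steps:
$F = 25$
$H{\left(Q \right)} = 25 Q$
$- 1184 \left(H{\left(34 \right)} - 1078\right) = - 1184 \left(25 \cdot 34 - 1078\right) = - 1184 \left(850 - 1078\right) = - 1184 \left(-228\right) = \left(-1\right) \left(-269952\right) = 269952$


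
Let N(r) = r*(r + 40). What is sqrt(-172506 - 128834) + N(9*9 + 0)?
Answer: 9801 + 2*I*sqrt(75335) ≈ 9801.0 + 548.94*I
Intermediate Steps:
N(r) = r*(40 + r)
sqrt(-172506 - 128834) + N(9*9 + 0) = sqrt(-172506 - 128834) + (9*9 + 0)*(40 + (9*9 + 0)) = sqrt(-301340) + (81 + 0)*(40 + (81 + 0)) = 2*I*sqrt(75335) + 81*(40 + 81) = 2*I*sqrt(75335) + 81*121 = 2*I*sqrt(75335) + 9801 = 9801 + 2*I*sqrt(75335)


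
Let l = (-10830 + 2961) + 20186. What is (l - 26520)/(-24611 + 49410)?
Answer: -14203/24799 ≈ -0.57272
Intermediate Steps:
l = 12317 (l = -7869 + 20186 = 12317)
(l - 26520)/(-24611 + 49410) = (12317 - 26520)/(-24611 + 49410) = -14203/24799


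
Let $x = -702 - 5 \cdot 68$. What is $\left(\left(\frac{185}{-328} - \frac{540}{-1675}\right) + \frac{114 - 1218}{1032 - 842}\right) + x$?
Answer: $- \frac{2188039461}{2087720} \approx -1048.1$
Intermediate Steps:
$x = -1042$ ($x = -702 - 340 = -1042$)
$\left(\left(\frac{185}{-328} - \frac{540}{-1675}\right) + \frac{114 - 1218}{1032 - 842}\right) + x = \left(\left(\frac{185}{-328} - \frac{540}{-1675}\right) + \frac{114 - 1218}{1032 - 842}\right) - 1042 = \left(\left(185 \left(- \frac{1}{328}\right) - - \frac{108}{335}\right) - \frac{1104}{190}\right) - 1042 = \left(\left(- \frac{185}{328} + \frac{108}{335}\right) - \frac{552}{95}\right) - 1042 = \left(- \frac{26551}{109880} - \frac{552}{95}\right) - 1042 = - \frac{12635221}{2087720} - 1042 = - \frac{2188039461}{2087720}$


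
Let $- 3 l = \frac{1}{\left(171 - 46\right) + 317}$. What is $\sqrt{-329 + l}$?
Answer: $\frac{i \sqrt{578474130}}{1326} \approx 18.138 i$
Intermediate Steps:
$l = - \frac{1}{1326}$ ($l = - \frac{1}{3 \left(\left(171 - 46\right) + 317\right)} = - \frac{1}{3 \left(125 + 317\right)} = - \frac{1}{3 \cdot 442} = \left(- \frac{1}{3}\right) \frac{1}{442} = - \frac{1}{1326} \approx -0.00075415$)
$\sqrt{-329 + l} = \sqrt{-329 - \frac{1}{1326}} = \sqrt{- \frac{436255}{1326}} = \frac{i \sqrt{578474130}}{1326}$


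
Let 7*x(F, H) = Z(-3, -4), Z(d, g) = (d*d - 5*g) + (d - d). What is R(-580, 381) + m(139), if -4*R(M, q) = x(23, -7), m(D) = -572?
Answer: -16045/28 ≈ -573.04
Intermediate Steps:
Z(d, g) = d**2 - 5*g (Z(d, g) = (d**2 - 5*g) + 0 = d**2 - 5*g)
x(F, H) = 29/7 (x(F, H) = ((-3)**2 - 5*(-4))/7 = (9 + 20)/7 = (1/7)*29 = 29/7)
R(M, q) = -29/28 (R(M, q) = -1/4*29/7 = -29/28)
R(-580, 381) + m(139) = -29/28 - 572 = -16045/28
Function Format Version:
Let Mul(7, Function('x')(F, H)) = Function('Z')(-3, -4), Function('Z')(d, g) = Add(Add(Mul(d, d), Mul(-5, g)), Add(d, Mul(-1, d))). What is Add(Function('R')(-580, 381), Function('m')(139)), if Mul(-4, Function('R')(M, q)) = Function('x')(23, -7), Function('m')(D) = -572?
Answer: Rational(-16045, 28) ≈ -573.04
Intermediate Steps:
Function('Z')(d, g) = Add(Pow(d, 2), Mul(-5, g)) (Function('Z')(d, g) = Add(Add(Pow(d, 2), Mul(-5, g)), 0) = Add(Pow(d, 2), Mul(-5, g)))
Function('x')(F, H) = Rational(29, 7) (Function('x')(F, H) = Mul(Rational(1, 7), Add(Pow(-3, 2), Mul(-5, -4))) = Mul(Rational(1, 7), Add(9, 20)) = Mul(Rational(1, 7), 29) = Rational(29, 7))
Function('R')(M, q) = Rational(-29, 28) (Function('R')(M, q) = Mul(Rational(-1, 4), Rational(29, 7)) = Rational(-29, 28))
Add(Function('R')(-580, 381), Function('m')(139)) = Add(Rational(-29, 28), -572) = Rational(-16045, 28)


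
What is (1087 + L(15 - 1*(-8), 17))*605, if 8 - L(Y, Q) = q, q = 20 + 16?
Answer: 640695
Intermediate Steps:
q = 36
L(Y, Q) = -28 (L(Y, Q) = 8 - 1*36 = 8 - 36 = -28)
(1087 + L(15 - 1*(-8), 17))*605 = (1087 - 28)*605 = 1059*605 = 640695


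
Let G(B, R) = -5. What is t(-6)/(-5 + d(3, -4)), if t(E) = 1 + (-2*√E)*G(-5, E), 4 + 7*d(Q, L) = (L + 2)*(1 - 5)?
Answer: -7/31 - 70*I*√6/31 ≈ -0.22581 - 5.5311*I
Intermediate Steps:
d(Q, L) = -12/7 - 4*L/7 (d(Q, L) = -4/7 + ((L + 2)*(1 - 5))/7 = -4/7 + ((2 + L)*(-4))/7 = -4/7 + (-8 - 4*L)/7 = -4/7 + (-8/7 - 4*L/7) = -12/7 - 4*L/7)
t(E) = 1 + 10*√E (t(E) = 1 - 2*√E*(-5) = 1 + 10*√E)
t(-6)/(-5 + d(3, -4)) = (1 + 10*√(-6))/(-5 + (-12/7 - 4/7*(-4))) = (1 + 10*(I*√6))/(-5 + (-12/7 + 16/7)) = (1 + 10*I*√6)/(-5 + 4/7) = (1 + 10*I*√6)/(-31/7) = (1 + 10*I*√6)*(-7/31) = -7/31 - 70*I*√6/31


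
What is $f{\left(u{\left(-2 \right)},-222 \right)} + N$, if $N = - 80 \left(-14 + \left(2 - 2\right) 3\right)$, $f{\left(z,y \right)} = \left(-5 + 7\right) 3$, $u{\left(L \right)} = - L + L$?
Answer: $1126$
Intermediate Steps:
$u{\left(L \right)} = 0$
$f{\left(z,y \right)} = 6$ ($f{\left(z,y \right)} = 2 \cdot 3 = 6$)
$N = 1120$ ($N = - 80 \left(-14 + 0 \cdot 3\right) = - 80 \left(-14 + 0\right) = \left(-80\right) \left(-14\right) = 1120$)
$f{\left(u{\left(-2 \right)},-222 \right)} + N = 6 + 1120 = 1126$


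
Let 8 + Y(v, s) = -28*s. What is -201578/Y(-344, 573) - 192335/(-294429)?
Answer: 31218885191/2363087154 ≈ 13.211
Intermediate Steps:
Y(v, s) = -8 - 28*s
-201578/Y(-344, 573) - 192335/(-294429) = -201578/(-8 - 28*573) - 192335/(-294429) = -201578/(-8 - 16044) - 192335*(-1/294429) = -201578/(-16052) + 192335/294429 = -201578*(-1/16052) + 192335/294429 = 100789/8026 + 192335/294429 = 31218885191/2363087154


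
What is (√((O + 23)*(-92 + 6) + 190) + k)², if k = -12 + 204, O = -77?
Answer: (192 + √4834)² ≈ 68396.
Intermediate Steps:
k = 192
(√((O + 23)*(-92 + 6) + 190) + k)² = (√((-77 + 23)*(-92 + 6) + 190) + 192)² = (√(-54*(-86) + 190) + 192)² = (√(4644 + 190) + 192)² = (√4834 + 192)² = (192 + √4834)²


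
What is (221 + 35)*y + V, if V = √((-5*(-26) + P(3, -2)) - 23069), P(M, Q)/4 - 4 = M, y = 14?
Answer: 3584 + I*√22911 ≈ 3584.0 + 151.36*I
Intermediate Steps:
P(M, Q) = 16 + 4*M
V = I*√22911 (V = √((-5*(-26) + (16 + 4*3)) - 23069) = √((130 + (16 + 12)) - 23069) = √((130 + 28) - 23069) = √(158 - 23069) = √(-22911) = I*√22911 ≈ 151.36*I)
(221 + 35)*y + V = (221 + 35)*14 + I*√22911 = 256*14 + I*√22911 = 3584 + I*√22911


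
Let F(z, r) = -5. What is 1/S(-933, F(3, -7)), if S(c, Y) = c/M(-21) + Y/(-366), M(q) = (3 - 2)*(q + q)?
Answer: 1281/28474 ≈ 0.044988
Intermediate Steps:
M(q) = 2*q (M(q) = 1*(2*q) = 2*q)
S(c, Y) = -c/42 - Y/366 (S(c, Y) = c/((2*(-21))) + Y/(-366) = c/(-42) + Y*(-1/366) = c*(-1/42) - Y/366 = -c/42 - Y/366)
1/S(-933, F(3, -7)) = 1/(-1/42*(-933) - 1/366*(-5)) = 1/(311/14 + 5/366) = 1/(28474/1281) = 1281/28474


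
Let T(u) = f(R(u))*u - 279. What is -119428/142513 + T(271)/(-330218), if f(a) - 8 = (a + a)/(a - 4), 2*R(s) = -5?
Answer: -73795782989/87397807406 ≈ -0.84437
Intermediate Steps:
R(s) = -5/2 (R(s) = (1/2)*(-5) = -5/2)
f(a) = 8 + 2*a/(-4 + a) (f(a) = 8 + (a + a)/(a - 4) = 8 + (2*a)/(-4 + a) = 8 + 2*a/(-4 + a))
T(u) = -279 + 114*u/13 (T(u) = (2*(-16 + 5*(-5/2))/(-4 - 5/2))*u - 279 = (2*(-16 - 25/2)/(-13/2))*u - 279 = (2*(-2/13)*(-57/2))*u - 279 = 114*u/13 - 279 = -279 + 114*u/13)
-119428/142513 + T(271)/(-330218) = -119428/142513 + (-279 + (114/13)*271)/(-330218) = -119428*1/142513 + (-279 + 30894/13)*(-1/330218) = -119428/142513 + (27267/13)*(-1/330218) = -119428/142513 - 27267/4292834 = -73795782989/87397807406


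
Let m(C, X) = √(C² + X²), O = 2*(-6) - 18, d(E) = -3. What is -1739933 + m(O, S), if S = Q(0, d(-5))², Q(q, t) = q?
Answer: -1739903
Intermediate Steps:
O = -30 (O = -12 - 18 = -30)
S = 0 (S = 0² = 0)
-1739933 + m(O, S) = -1739933 + √((-30)² + 0²) = -1739933 + √(900 + 0) = -1739933 + √900 = -1739933 + 30 = -1739903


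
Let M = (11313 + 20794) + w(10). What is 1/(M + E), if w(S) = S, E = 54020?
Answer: 1/86137 ≈ 1.1609e-5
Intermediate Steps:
M = 32117 (M = (11313 + 20794) + 10 = 32107 + 10 = 32117)
1/(M + E) = 1/(32117 + 54020) = 1/86137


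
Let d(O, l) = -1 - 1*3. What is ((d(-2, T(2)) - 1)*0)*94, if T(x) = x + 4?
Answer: 0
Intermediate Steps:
T(x) = 4 + x
d(O, l) = -4 (d(O, l) = -1 - 3 = -4)
((d(-2, T(2)) - 1)*0)*94 = ((-4 - 1)*0)*94 = -5*0*94 = 0*94 = 0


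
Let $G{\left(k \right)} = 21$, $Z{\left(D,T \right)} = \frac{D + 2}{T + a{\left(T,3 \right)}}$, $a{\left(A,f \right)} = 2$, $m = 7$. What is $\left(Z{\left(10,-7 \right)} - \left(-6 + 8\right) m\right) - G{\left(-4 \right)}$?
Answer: $- \frac{187}{5} \approx -37.4$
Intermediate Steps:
$Z{\left(D,T \right)} = \frac{2 + D}{2 + T}$ ($Z{\left(D,T \right)} = \frac{D + 2}{T + 2} = \frac{2 + D}{2 + T}$)
$\left(Z{\left(10,-7 \right)} - \left(-6 + 8\right) m\right) - G{\left(-4 \right)} = \left(\frac{2 + 10}{2 - 7} - \left(-6 + 8\right) 7\right) - 21 = \left(\frac{1}{-5} \cdot 12 - 2 \cdot 7\right) - 21 = \left(\left(- \frac{1}{5}\right) 12 - 14\right) - 21 = \left(- \frac{12}{5} - 14\right) - 21 = - \frac{82}{5} - 21 = - \frac{187}{5}$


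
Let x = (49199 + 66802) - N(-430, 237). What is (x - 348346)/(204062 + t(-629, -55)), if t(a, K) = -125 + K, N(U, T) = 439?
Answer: -116392/101941 ≈ -1.1418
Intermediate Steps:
x = 115562 (x = (49199 + 66802) - 1*439 = 116001 - 439 = 115562)
(x - 348346)/(204062 + t(-629, -55)) = (115562 - 348346)/(204062 + (-125 - 55)) = -232784/(204062 - 180) = -232784/203882 = -232784*1/203882 = -116392/101941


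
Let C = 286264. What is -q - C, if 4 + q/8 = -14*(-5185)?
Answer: -866952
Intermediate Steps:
q = 580688 (q = -32 + 8*(-14*(-5185)) = -32 + 8*72590 = -32 + 580720 = 580688)
-q - C = -1*580688 - 1*286264 = -580688 - 286264 = -866952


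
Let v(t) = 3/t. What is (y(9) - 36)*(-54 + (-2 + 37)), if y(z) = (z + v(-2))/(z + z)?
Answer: 8113/12 ≈ 676.08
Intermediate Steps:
y(z) = (-3/2 + z)/(2*z) (y(z) = (z + 3/(-2))/(z + z) = (z + 3*(-1/2))/((2*z)) = (z - 3/2)*(1/(2*z)) = (-3/2 + z)*(1/(2*z)) = (-3/2 + z)/(2*z))
(y(9) - 36)*(-54 + (-2 + 37)) = ((1/4)*(-3 + 2*9)/9 - 36)*(-54 + (-2 + 37)) = ((1/4)*(1/9)*(-3 + 18) - 36)*(-54 + 35) = ((1/4)*(1/9)*15 - 36)*(-19) = (5/12 - 36)*(-19) = -427/12*(-19) = 8113/12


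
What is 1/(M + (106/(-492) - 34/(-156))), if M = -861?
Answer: -1599/1376735 ≈ -0.0011614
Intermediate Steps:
1/(M + (106/(-492) - 34/(-156))) = 1/(-861 + (106/(-492) - 34/(-156))) = 1/(-861 + (106*(-1/492) - 34*(-1/156))) = 1/(-861 + (-53/246 + 17/78)) = 1/(-861 + 4/1599) = 1/(-1376735/1599) = -1599/1376735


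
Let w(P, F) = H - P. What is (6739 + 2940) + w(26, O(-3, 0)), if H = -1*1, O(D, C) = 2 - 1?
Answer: 9652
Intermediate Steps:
O(D, C) = 1
H = -1
w(P, F) = -1 - P
(6739 + 2940) + w(26, O(-3, 0)) = (6739 + 2940) + (-1 - 1*26) = 9679 + (-1 - 26) = 9679 - 27 = 9652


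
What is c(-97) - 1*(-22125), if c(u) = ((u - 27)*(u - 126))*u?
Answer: -2660119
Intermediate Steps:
c(u) = u*(-126 + u)*(-27 + u) (c(u) = ((-27 + u)*(-126 + u))*u = ((-126 + u)*(-27 + u))*u = u*(-126 + u)*(-27 + u))
c(-97) - 1*(-22125) = -97*(3402 + (-97)**2 - 153*(-97)) - 1*(-22125) = -97*(3402 + 9409 + 14841) + 22125 = -97*27652 + 22125 = -2682244 + 22125 = -2660119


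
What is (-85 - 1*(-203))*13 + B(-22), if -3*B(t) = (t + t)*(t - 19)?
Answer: 2798/3 ≈ 932.67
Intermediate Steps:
B(t) = -2*t*(-19 + t)/3 (B(t) = -(t + t)*(t - 19)/3 = -2*t*(-19 + t)/3)
(-85 - 1*(-203))*13 + B(-22) = (-85 - 1*(-203))*13 + (2/3)*(-22)*(19 - 1*(-22)) = (-85 + 203)*13 + (2/3)*(-22)*(19 + 22) = 118*13 + (2/3)*(-22)*41 = 1534 - 1804/3 = 2798/3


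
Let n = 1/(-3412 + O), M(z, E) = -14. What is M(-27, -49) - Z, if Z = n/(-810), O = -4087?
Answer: -85038661/6074190 ≈ -14.000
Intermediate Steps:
n = -1/7499 (n = 1/(-3412 - 4087) = 1/(-7499) = -1/7499 ≈ -0.00013335)
Z = 1/6074190 (Z = -1/7499/(-810) = -1/7499*(-1/810) = 1/6074190 ≈ 1.6463e-7)
M(-27, -49) - Z = -14 - 1*1/6074190 = -14 - 1/6074190 = -85038661/6074190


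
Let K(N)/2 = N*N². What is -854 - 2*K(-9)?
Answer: 2062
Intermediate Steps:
K(N) = 2*N³ (K(N) = 2*(N*N²) = 2*N³)
-854 - 2*K(-9) = -854 - 2*2*(-9)³ = -854 - 2*2*(-729) = -854 - 2*(-1458) = -854 - 1*(-2916) = -854 + 2916 = 2062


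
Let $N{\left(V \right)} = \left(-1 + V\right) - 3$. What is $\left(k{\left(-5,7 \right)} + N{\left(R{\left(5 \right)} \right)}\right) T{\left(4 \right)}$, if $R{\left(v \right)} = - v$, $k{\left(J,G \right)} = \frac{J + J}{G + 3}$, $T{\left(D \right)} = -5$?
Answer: $50$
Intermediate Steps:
$k{\left(J,G \right)} = \frac{2 J}{3 + G}$
$N{\left(V \right)} = -4 + V$ ($N{\left(V \right)} = \left(-1 + V\right) - 3 = -4 + V$)
$\left(k{\left(-5,7 \right)} + N{\left(R{\left(5 \right)} \right)}\right) T{\left(4 \right)} = \left(2 \left(-5\right) \frac{1}{3 + 7} - 9\right) \left(-5\right) = \left(2 \left(-5\right) \frac{1}{10} - 9\right) \left(-5\right) = \left(-1 - 9\right) \left(-5\right) = \left(-10\right) \left(-5\right) = 50$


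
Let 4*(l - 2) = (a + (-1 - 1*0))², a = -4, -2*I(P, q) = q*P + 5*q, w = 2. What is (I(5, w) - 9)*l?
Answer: -627/4 ≈ -156.75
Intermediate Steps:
I(P, q) = -5*q/2 - P*q/2 (I(P, q) = -(q*P + 5*q)/2 = -(P*q + 5*q)/2 = -(5*q + P*q)/2 = -5*q/2 - P*q/2)
l = 33/4 (l = 2 + (-4 + (-1 - 1*0))²/4 = 2 + (-4 + (-1 + 0))²/4 = 2 + (-4 - 1)²/4 = 2 + (¼)*(-5)² = 2 + (¼)*25 = 2 + 25/4 = 33/4 ≈ 8.2500)
(I(5, w) - 9)*l = (-½*2*(5 + 5) - 9)*(33/4) = (-½*2*10 - 9)*(33/4) = (-10 - 9)*(33/4) = -19*33/4 = -627/4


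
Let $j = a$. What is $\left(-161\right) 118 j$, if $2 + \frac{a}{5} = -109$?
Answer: $10543890$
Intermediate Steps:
$a = -555$ ($a = -10 + 5 \left(-109\right) = -10 - 545 = -555$)
$j = -555$
$\left(-161\right) 118 j = \left(-161\right) 118 \left(-555\right) = \left(-18998\right) \left(-555\right) = 10543890$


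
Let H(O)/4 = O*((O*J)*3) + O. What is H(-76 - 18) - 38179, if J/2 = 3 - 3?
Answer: -38555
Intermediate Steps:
J = 0 (J = 2*(3 - 3) = 2*0 = 0)
H(O) = 4*O (H(O) = 4*(O*((O*0)*3) + O) = 4*(O*(0*3) + O) = 4*(O*0 + O) = 4*(0 + O) = 4*O)
H(-76 - 18) - 38179 = 4*(-76 - 18) - 38179 = 4*(-94) - 38179 = -376 - 38179 = -38555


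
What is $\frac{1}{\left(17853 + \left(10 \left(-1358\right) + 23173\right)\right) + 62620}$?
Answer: $\frac{1}{90066} \approx 1.1103 \cdot 10^{-5}$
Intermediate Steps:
$\frac{1}{\left(17853 + \left(10 \left(-1358\right) + 23173\right)\right) + 62620} = \frac{1}{\left(17853 + \left(-13580 + 23173\right)\right) + 62620} = \frac{1}{\left(17853 + 9593\right) + 62620} = \frac{1}{27446 + 62620} = \frac{1}{90066}$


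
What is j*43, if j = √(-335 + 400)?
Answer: 43*√65 ≈ 346.68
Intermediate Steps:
j = √65 ≈ 8.0623
j*43 = √65*43 = 43*√65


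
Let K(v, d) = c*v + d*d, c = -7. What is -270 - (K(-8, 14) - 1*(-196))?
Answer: -718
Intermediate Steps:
K(v, d) = d**2 - 7*v (K(v, d) = -7*v + d*d = -7*v + d**2 = d**2 - 7*v)
-270 - (K(-8, 14) - 1*(-196)) = -270 - ((14**2 - 7*(-8)) - 1*(-196)) = -270 - ((196 + 56) + 196) = -270 - (252 + 196) = -270 - 1*448 = -270 - 448 = -718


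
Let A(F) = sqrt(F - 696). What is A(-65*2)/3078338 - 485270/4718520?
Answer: -48527/471852 + I*sqrt(826)/3078338 ≈ -0.10284 + 9.3363e-6*I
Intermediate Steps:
A(F) = sqrt(-696 + F)
A(-65*2)/3078338 - 485270/4718520 = sqrt(-696 - 65*2)/3078338 - 485270/4718520 = sqrt(-696 - 130)*(1/3078338) - 485270*1/4718520 = sqrt(-826)*(1/3078338) - 48527/471852 = (I*sqrt(826))*(1/3078338) - 48527/471852 = I*sqrt(826)/3078338 - 48527/471852 = -48527/471852 + I*sqrt(826)/3078338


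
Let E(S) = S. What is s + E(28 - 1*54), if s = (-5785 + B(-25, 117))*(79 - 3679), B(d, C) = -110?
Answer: 21221974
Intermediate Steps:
s = 21222000 (s = (-5785 - 110)*(79 - 3679) = -5895*(-3600) = 21222000)
s + E(28 - 1*54) = 21222000 + (28 - 1*54) = 21222000 + (28 - 54) = 21222000 - 26 = 21221974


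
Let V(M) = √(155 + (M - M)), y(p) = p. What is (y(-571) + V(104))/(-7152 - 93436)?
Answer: 571/100588 - √155/100588 ≈ 0.0055529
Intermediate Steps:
V(M) = √155 (V(M) = √(155 + 0) = √155)
(y(-571) + V(104))/(-7152 - 93436) = (-571 + √155)/(-7152 - 93436) = (-571 + √155)/(-100588) = (-571 + √155)*(-1/100588) = 571/100588 - √155/100588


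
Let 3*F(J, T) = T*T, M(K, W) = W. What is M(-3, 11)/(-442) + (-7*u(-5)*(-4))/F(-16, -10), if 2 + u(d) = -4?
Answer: -55967/11050 ≈ -5.0649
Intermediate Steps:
u(d) = -6 (u(d) = -2 - 4 = -6)
F(J, T) = T²/3 (F(J, T) = (T*T)/3 = T²/3)
M(-3, 11)/(-442) + (-7*u(-5)*(-4))/F(-16, -10) = 11/(-442) + (-7*(-6)*(-4))/(((⅓)*(-10)²)) = 11*(-1/442) + (42*(-4))/(((⅓)*100)) = -11/442 - 168/100/3 = -11/442 - 168*3/100 = -11/442 - 126/25 = -55967/11050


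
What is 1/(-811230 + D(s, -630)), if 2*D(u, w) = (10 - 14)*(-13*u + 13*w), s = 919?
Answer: -1/770956 ≈ -1.2971e-6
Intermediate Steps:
D(u, w) = -26*w + 26*u (D(u, w) = ((10 - 14)*(-13*u + 13*w))/2 = (-4*(-13*u + 13*w))/2 = (-52*w + 52*u)/2 = -26*w + 26*u)
1/(-811230 + D(s, -630)) = 1/(-811230 + (-26*(-630) + 26*919)) = 1/(-811230 + (16380 + 23894)) = 1/(-811230 + 40274) = 1/(-770956) = -1/770956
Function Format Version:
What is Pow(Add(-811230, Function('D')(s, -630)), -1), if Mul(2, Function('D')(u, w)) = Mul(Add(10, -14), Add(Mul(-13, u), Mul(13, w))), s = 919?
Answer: Rational(-1, 770956) ≈ -1.2971e-6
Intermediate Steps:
Function('D')(u, w) = Add(Mul(-26, w), Mul(26, u)) (Function('D')(u, w) = Mul(Rational(1, 2), Mul(Add(10, -14), Add(Mul(-13, u), Mul(13, w)))) = Mul(Rational(1, 2), Mul(-4, Add(Mul(-13, u), Mul(13, w)))) = Mul(Rational(1, 2), Add(Mul(-52, w), Mul(52, u))) = Add(Mul(-26, w), Mul(26, u)))
Pow(Add(-811230, Function('D')(s, -630)), -1) = Pow(Add(-811230, Add(Mul(-26, -630), Mul(26, 919))), -1) = Pow(Add(-811230, Add(16380, 23894)), -1) = Pow(Add(-811230, 40274), -1) = Pow(-770956, -1) = Rational(-1, 770956)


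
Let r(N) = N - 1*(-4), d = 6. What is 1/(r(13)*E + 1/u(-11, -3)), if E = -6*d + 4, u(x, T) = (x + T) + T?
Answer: -17/9249 ≈ -0.0018380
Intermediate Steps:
u(x, T) = x + 2*T (u(x, T) = (T + x) + T = x + 2*T)
E = -32 (E = -6*6 + 4 = -36 + 4 = -32)
r(N) = 4 + N (r(N) = N + 4 = 4 + N)
1/(r(13)*E + 1/u(-11, -3)) = 1/((4 + 13)*(-32) + 1/(-11 + 2*(-3))) = 1/(17*(-32) + 1/(-11 - 6)) = 1/(-544 + 1/(-17)) = 1/(-544 - 1/17) = 1/(-9249/17) = -17/9249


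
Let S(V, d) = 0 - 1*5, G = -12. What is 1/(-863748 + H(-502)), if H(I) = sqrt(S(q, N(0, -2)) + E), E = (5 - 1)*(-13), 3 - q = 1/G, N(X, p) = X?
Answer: -287916/248686869187 - I*sqrt(57)/746060607561 ≈ -1.1577e-6 - 1.012e-11*I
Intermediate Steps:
q = 37/12 (q = 3 - 1/(-12) = 3 - 1*(-1/12) = 3 + 1/12 = 37/12 ≈ 3.0833)
S(V, d) = -5 (S(V, d) = 0 - 5 = -5)
E = -52 (E = 4*(-13) = -52)
H(I) = I*sqrt(57) (H(I) = sqrt(-5 - 52) = sqrt(-57) = I*sqrt(57))
1/(-863748 + H(-502)) = 1/(-863748 + I*sqrt(57))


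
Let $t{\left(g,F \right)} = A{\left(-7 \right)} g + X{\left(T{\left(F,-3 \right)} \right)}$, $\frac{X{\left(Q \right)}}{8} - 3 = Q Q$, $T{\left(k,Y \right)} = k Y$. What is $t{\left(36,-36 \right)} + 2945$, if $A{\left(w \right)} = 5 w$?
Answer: $95021$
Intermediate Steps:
$T{\left(k,Y \right)} = Y k$
$X{\left(Q \right)} = 24 + 8 Q^{2}$ ($X{\left(Q \right)} = 24 + 8 Q Q = 24 + 8 Q^{2}$)
$t{\left(g,F \right)} = 24 - 35 g + 72 F^{2}$ ($t{\left(g,F \right)} = 5 \left(-7\right) g + \left(24 + 8 \left(- 3 F\right)^{2}\right) = - 35 g + \left(24 + 8 \cdot 9 F^{2}\right) = - 35 g + \left(24 + 72 F^{2}\right) = 24 - 35 g + 72 F^{2}$)
$t{\left(36,-36 \right)} + 2945 = \left(24 - 1260 + 72 \left(-36\right)^{2}\right) + 2945 = \left(24 - 1260 + 72 \cdot 1296\right) + 2945 = \left(24 - 1260 + 93312\right) + 2945 = 92076 + 2945 = 95021$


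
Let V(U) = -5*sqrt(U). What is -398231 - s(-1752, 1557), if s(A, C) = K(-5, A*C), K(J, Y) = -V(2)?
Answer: -398231 - 5*sqrt(2) ≈ -3.9824e+5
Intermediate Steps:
K(J, Y) = 5*sqrt(2) (K(J, Y) = -(-5)*sqrt(2) = 5*sqrt(2))
s(A, C) = 5*sqrt(2)
-398231 - s(-1752, 1557) = -398231 - 5*sqrt(2)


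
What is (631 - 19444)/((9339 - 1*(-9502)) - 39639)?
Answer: 18813/20798 ≈ 0.90456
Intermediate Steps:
(631 - 19444)/((9339 - 1*(-9502)) - 39639) = -18813/((9339 + 9502) - 39639) = -18813/(18841 - 39639) = -18813/(-20798) = -18813*(-1/20798) = 18813/20798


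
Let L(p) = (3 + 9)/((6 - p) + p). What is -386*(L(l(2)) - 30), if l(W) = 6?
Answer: 10808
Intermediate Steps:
L(p) = 2 (L(p) = 12/6 = 12*(1/6) = 2)
-386*(L(l(2)) - 30) = -386*(2 - 30) = -386*(-28) = 10808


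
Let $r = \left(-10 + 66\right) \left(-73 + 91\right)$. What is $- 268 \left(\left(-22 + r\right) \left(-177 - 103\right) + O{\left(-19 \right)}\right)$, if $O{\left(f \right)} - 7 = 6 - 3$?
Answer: $73986760$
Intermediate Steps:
$O{\left(f \right)} = 10$ ($O{\left(f \right)} = 7 + \left(6 - 3\right) = 7 + 3 = 10$)
$r = 1008$ ($r = 56 \cdot 18 = 1008$)
$- 268 \left(\left(-22 + r\right) \left(-177 - 103\right) + O{\left(-19 \right)}\right) = - 268 \left(\left(-22 + 1008\right) \left(-177 - 103\right) + 10\right) = - 268 \left(986 \left(-280\right) + 10\right) = - 268 \left(-276080 + 10\right) = \left(-268\right) \left(-276070\right) = 73986760$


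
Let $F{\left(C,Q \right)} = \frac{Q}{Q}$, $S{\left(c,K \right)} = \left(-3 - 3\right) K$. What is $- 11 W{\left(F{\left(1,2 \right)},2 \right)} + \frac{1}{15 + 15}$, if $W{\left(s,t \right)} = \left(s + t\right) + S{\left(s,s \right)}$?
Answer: $\frac{991}{30} \approx 33.033$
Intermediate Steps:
$S{\left(c,K \right)} = - 6 K$
$F{\left(C,Q \right)} = 1$
$W{\left(s,t \right)} = t - 5 s$ ($W{\left(s,t \right)} = \left(s + t\right) - 6 s = t - 5 s$)
$- 11 W{\left(F{\left(1,2 \right)},2 \right)} + \frac{1}{15 + 15} = - 11 \left(2 - 5\right) + \frac{1}{15 + 15} = - 11 \left(2 - 5\right) + \frac{1}{30} = \left(-11\right) \left(-3\right) + \frac{1}{30} = 33 + \frac{1}{30} = \frac{991}{30}$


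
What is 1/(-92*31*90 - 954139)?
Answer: -1/1210819 ≈ -8.2589e-7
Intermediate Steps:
1/(-92*31*90 - 954139) = 1/(-2852*90 - 954139) = 1/(-256680 - 954139) = 1/(-1210819) = -1/1210819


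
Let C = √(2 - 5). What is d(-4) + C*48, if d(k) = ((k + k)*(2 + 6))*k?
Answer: 256 + 48*I*√3 ≈ 256.0 + 83.138*I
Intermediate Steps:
C = I*√3 (C = √(-3) = I*√3 ≈ 1.732*I)
d(k) = 16*k² (d(k) = ((2*k)*8)*k = (16*k)*k = 16*k²)
d(-4) + C*48 = 16*(-4)² + (I*√3)*48 = 16*16 + 48*I*√3 = 256 + 48*I*√3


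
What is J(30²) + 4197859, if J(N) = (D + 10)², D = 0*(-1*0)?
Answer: 4197959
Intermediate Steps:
D = 0 (D = 0*0 = 0)
J(N) = 100 (J(N) = (0 + 10)² = 10² = 100)
J(30²) + 4197859 = 100 + 4197859 = 4197959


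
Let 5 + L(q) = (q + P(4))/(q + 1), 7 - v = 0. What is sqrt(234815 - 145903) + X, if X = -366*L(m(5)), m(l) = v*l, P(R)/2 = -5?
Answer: 9455/6 + 4*sqrt(5557) ≈ 1874.0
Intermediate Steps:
v = 7 (v = 7 - 1*0 = 7 + 0 = 7)
P(R) = -10 (P(R) = 2*(-5) = -10)
m(l) = 7*l
L(q) = -5 + (-10 + q)/(1 + q) (L(q) = -5 + (q - 10)/(q + 1) = -5 + (-10 + q)/(1 + q))
X = 9455/6 (X = -366*(-15 - 28*5)/(1 + 7*5) = -366*(-15 - 4*35)/(1 + 35) = -366*(-15 - 140)/36 = -61*(-155)/6 = -366*(-155/36) = 9455/6 ≈ 1575.8)
sqrt(234815 - 145903) + X = sqrt(234815 - 145903) + 9455/6 = sqrt(88912) + 9455/6 = 4*sqrt(5557) + 9455/6 = 9455/6 + 4*sqrt(5557)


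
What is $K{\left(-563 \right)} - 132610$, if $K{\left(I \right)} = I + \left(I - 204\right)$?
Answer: $-133940$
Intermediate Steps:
$K{\left(I \right)} = -204 + 2 I$ ($K{\left(I \right)} = I + \left(-204 + I\right) = -204 + 2 I$)
$K{\left(-563 \right)} - 132610 = \left(-204 + 2 \left(-563\right)\right) - 132610 = \left(-204 - 1126\right) - 132610 = -1330 - 132610 = -133940$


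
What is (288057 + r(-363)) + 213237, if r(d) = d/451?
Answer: 20553021/41 ≈ 5.0129e+5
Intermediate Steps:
r(d) = d/451 (r(d) = d*(1/451) = d/451)
(288057 + r(-363)) + 213237 = (288057 + (1/451)*(-363)) + 213237 = (288057 - 33/41) + 213237 = 11810304/41 + 213237 = 20553021/41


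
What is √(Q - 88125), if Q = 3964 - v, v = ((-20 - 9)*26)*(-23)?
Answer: I*√101503 ≈ 318.6*I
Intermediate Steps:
v = 17342 (v = -29*26*(-23) = -754*(-23) = 17342)
Q = -13378 (Q = 3964 - 1*17342 = 3964 - 17342 = -13378)
√(Q - 88125) = √(-13378 - 88125) = √(-101503) = I*√101503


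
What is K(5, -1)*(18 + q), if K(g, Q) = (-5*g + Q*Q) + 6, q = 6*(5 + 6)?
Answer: -1512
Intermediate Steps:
q = 66 (q = 6*11 = 66)
K(g, Q) = 6 + Q² - 5*g (K(g, Q) = (-5*g + Q²) + 6 = (Q² - 5*g) + 6 = 6 + Q² - 5*g)
K(5, -1)*(18 + q) = (6 + (-1)² - 5*5)*(18 + 66) = (6 + 1 - 25)*84 = -18*84 = -1512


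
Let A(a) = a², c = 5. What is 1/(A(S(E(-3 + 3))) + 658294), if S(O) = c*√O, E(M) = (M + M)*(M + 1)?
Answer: 1/658294 ≈ 1.5191e-6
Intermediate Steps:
E(M) = 2*M*(1 + M) (E(M) = (2*M)*(1 + M) = 2*M*(1 + M))
S(O) = 5*√O
1/(A(S(E(-3 + 3))) + 658294) = 1/((5*√(2*(-3 + 3)*(1 + (-3 + 3))))² + 658294) = 1/((5*√(2*0*(1 + 0)))² + 658294) = 1/((5*√(2*0*1))² + 658294) = 1/((5*√0)² + 658294) = 1/((5*0)² + 658294) = 1/(0² + 658294) = 1/(0 + 658294) = 1/658294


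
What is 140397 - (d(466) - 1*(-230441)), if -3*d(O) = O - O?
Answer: -90044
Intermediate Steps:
d(O) = 0 (d(O) = -(O - O)/3 = -1/3*0 = 0)
140397 - (d(466) - 1*(-230441)) = 140397 - (0 - 1*(-230441)) = 140397 - (0 + 230441) = 140397 - 1*230441 = 140397 - 230441 = -90044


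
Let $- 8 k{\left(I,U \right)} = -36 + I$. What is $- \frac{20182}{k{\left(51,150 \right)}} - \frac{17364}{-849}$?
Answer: $\frac{45778868}{4245} \approx 10784.0$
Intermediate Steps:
$k{\left(I,U \right)} = \frac{9}{2} - \frac{I}{8}$ ($k{\left(I,U \right)} = - \frac{-36 + I}{8} = \frac{9}{2} - \frac{I}{8}$)
$- \frac{20182}{k{\left(51,150 \right)}} - \frac{17364}{-849} = - \frac{20182}{\frac{9}{2} - \frac{51}{8}} - \frac{17364}{-849} = - \frac{20182}{\frac{9}{2} - \frac{51}{8}} - - \frac{5788}{283} = - \frac{20182}{- \frac{15}{8}} + \frac{5788}{283} = \left(-20182\right) \left(- \frac{8}{15}\right) + \frac{5788}{283} = \frac{161456}{15} + \frac{5788}{283} = \frac{45778868}{4245}$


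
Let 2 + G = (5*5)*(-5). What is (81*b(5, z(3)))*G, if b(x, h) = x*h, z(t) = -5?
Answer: 257175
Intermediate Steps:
G = -127 (G = -2 + (5*5)*(-5) = -2 + 25*(-5) = -2 - 125 = -127)
b(x, h) = h*x
(81*b(5, z(3)))*G = (81*(-5*5))*(-127) = (81*(-25))*(-127) = -2025*(-127) = 257175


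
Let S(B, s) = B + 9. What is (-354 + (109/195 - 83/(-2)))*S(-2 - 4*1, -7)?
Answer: -121657/130 ≈ -935.82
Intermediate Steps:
S(B, s) = 9 + B
(-354 + (109/195 - 83/(-2)))*S(-2 - 4*1, -7) = (-354 + (109/195 - 83/(-2)))*(9 + (-2 - 4*1)) = (-354 + (109*(1/195) - 83*(-½)))*(9 + (-2 - 4)) = (-354 + (109/195 + 83/2))*(9 - 6) = (-354 + 16403/390)*3 = -121657/390*3 = -121657/130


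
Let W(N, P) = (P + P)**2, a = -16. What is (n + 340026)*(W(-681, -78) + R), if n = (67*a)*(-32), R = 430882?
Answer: 170401753940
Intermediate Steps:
n = 34304 (n = (67*(-16))*(-32) = -1072*(-32) = 34304)
W(N, P) = 4*P**2 (W(N, P) = (2*P)**2 = 4*P**2)
(n + 340026)*(W(-681, -78) + R) = (34304 + 340026)*(4*(-78)**2 + 430882) = 374330*(4*6084 + 430882) = 374330*(24336 + 430882) = 374330*455218 = 170401753940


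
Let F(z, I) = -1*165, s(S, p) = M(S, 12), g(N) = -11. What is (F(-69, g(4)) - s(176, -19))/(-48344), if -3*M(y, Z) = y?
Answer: 319/145032 ≈ 0.0021995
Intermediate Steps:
M(y, Z) = -y/3
s(S, p) = -S/3
F(z, I) = -165
(F(-69, g(4)) - s(176, -19))/(-48344) = (-165 - (-1)*176/3)/(-48344) = (-165 - 1*(-176/3))*(-1/48344) = (-165 + 176/3)*(-1/48344) = -319/3*(-1/48344) = 319/145032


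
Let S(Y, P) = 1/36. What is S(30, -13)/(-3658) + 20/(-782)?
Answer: -1317271/51490008 ≈ -0.025583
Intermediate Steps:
S(Y, P) = 1/36
S(30, -13)/(-3658) + 20/(-782) = (1/36)/(-3658) + 20/(-782) = (1/36)*(-1/3658) + 20*(-1/782) = -1/131688 - 10/391 = -1317271/51490008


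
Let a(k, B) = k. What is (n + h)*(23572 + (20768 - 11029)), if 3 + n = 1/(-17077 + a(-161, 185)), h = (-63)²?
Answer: 2277336728077/17238 ≈ 1.3211e+8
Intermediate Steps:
h = 3969
n = -51715/17238 (n = -3 + 1/(-17077 - 161) = -3 + 1/(-17238) = -3 - 1/17238 = -51715/17238 ≈ -3.0001)
(n + h)*(23572 + (20768 - 11029)) = (-51715/17238 + 3969)*(23572 + (20768 - 11029)) = 68365907*(23572 + 9739)/17238 = (68365907/17238)*33311 = 2277336728077/17238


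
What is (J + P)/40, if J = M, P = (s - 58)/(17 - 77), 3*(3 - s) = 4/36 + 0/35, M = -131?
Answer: -105367/32400 ≈ -3.2521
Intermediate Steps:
s = 80/27 (s = 3 - (4/36 + 0/35)/3 = 3 - (4*(1/36) + 0*(1/35))/3 = 3 - (1/9 + 0)/3 = 3 - 1/3*1/9 = 3 - 1/27 = 80/27 ≈ 2.9630)
P = 743/810 (P = (80/27 - 58)/(17 - 77) = -1486/27/(-60) = -1486/27*(-1/60) = 743/810 ≈ 0.91728)
J = -131
(J + P)/40 = (-131 + 743/810)/40 = -105367/810*1/40 = -105367/32400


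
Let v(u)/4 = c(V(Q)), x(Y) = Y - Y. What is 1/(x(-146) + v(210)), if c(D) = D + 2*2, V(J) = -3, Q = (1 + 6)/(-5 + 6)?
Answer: ¼ ≈ 0.25000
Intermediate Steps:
Q = 7 (Q = 7/1 = 7*1 = 7)
x(Y) = 0
c(D) = 4 + D (c(D) = D + 4 = 4 + D)
v(u) = 4 (v(u) = 4*(4 - 3) = 4*1 = 4)
1/(x(-146) + v(210)) = 1/(0 + 4) = 1/4 = ¼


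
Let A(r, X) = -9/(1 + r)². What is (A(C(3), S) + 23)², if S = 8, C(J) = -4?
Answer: 484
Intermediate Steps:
A(r, X) = -9/(1 + r)²
(A(C(3), S) + 23)² = (-9/(1 - 4)² + 23)² = (-9/(-3)² + 23)² = (-9*⅑ + 23)² = (-1 + 23)² = 22² = 484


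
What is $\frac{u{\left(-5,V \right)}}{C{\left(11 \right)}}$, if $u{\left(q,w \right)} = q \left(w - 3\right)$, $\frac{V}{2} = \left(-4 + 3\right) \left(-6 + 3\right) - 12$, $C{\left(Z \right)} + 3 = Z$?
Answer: $\frac{105}{8} \approx 13.125$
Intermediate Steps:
$C{\left(Z \right)} = -3 + Z$
$V = -18$ ($V = 2 \left(\left(-4 + 3\right) \left(-6 + 3\right) - 12\right) = 2 \left(\left(-1\right) \left(-3\right) - 12\right) = 2 \left(3 - 12\right) = 2 \left(-9\right) = -18$)
$u{\left(q,w \right)} = q \left(-3 + w\right)$
$\frac{u{\left(-5,V \right)}}{C{\left(11 \right)}} = \frac{\left(-5\right) \left(-3 - 18\right)}{-3 + 11} = \frac{\left(-5\right) \left(-21\right)}{8} = 105 \cdot \frac{1}{8} = \frac{105}{8}$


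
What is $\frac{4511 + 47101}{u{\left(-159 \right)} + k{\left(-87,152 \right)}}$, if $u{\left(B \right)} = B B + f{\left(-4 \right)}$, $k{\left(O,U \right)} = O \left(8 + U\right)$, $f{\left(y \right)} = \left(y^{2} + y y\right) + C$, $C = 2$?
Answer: $\frac{51612}{11395} \approx 4.5294$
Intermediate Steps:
$f{\left(y \right)} = 2 + 2 y^{2}$ ($f{\left(y \right)} = \left(y^{2} + y y\right) + 2 = \left(y^{2} + y^{2}\right) + 2 = 2 y^{2} + 2 = 2 + 2 y^{2}$)
$u{\left(B \right)} = 34 + B^{2}$ ($u{\left(B \right)} = B B + \left(2 + 2 \left(-4\right)^{2}\right) = B^{2} + \left(2 + 2 \cdot 16\right) = B^{2} + \left(2 + 32\right) = B^{2} + 34 = 34 + B^{2}$)
$\frac{4511 + 47101}{u{\left(-159 \right)} + k{\left(-87,152 \right)}} = \frac{4511 + 47101}{\left(34 + \left(-159\right)^{2}\right) - 87 \left(8 + 152\right)} = \frac{51612}{\left(34 + 25281\right) - 13920} = \frac{51612}{25315 - 13920} = \frac{51612}{11395}$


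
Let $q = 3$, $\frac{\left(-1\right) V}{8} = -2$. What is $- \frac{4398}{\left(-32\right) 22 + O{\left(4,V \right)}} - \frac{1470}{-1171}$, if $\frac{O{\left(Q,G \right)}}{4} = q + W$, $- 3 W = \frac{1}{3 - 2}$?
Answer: $\frac{9253887}{1217840} \approx 7.5986$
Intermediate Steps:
$V = 16$ ($V = \left(-8\right) \left(-2\right) = 16$)
$W = - \frac{1}{3}$ ($W = - \frac{1}{3 \left(3 - 2\right)} = - \frac{1}{3 \cdot 1} = \left(- \frac{1}{3}\right) 1 = - \frac{1}{3} \approx -0.33333$)
$O{\left(Q,G \right)} = \frac{32}{3}$ ($O{\left(Q,G \right)} = 4 \left(3 - \frac{1}{3}\right) = 4 \cdot \frac{8}{3} = \frac{32}{3}$)
$- \frac{4398}{\left(-32\right) 22 + O{\left(4,V \right)}} - \frac{1470}{-1171} = - \frac{4398}{\left(-32\right) 22 + \frac{32}{3}} - \frac{1470}{-1171} = - \frac{4398}{-704 + \frac{32}{3}} - - \frac{1470}{1171} = - \frac{4398}{- \frac{2080}{3}} + \frac{1470}{1171} = \left(-4398\right) \left(- \frac{3}{2080}\right) + \frac{1470}{1171} = \frac{6597}{1040} + \frac{1470}{1171} = \frac{9253887}{1217840}$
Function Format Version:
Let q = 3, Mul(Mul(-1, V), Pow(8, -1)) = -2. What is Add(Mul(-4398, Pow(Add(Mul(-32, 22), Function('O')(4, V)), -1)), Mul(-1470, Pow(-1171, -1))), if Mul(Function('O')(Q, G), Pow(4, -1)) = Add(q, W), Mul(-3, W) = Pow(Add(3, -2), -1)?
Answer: Rational(9253887, 1217840) ≈ 7.5986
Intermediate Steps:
V = 16 (V = Mul(-8, -2) = 16)
W = Rational(-1, 3) (W = Mul(Rational(-1, 3), Pow(Add(3, -2), -1)) = Mul(Rational(-1, 3), Pow(1, -1)) = Mul(Rational(-1, 3), 1) = Rational(-1, 3) ≈ -0.33333)
Function('O')(Q, G) = Rational(32, 3) (Function('O')(Q, G) = Mul(4, Add(3, Rational(-1, 3))) = Mul(4, Rational(8, 3)) = Rational(32, 3))
Add(Mul(-4398, Pow(Add(Mul(-32, 22), Function('O')(4, V)), -1)), Mul(-1470, Pow(-1171, -1))) = Add(Mul(-4398, Pow(Add(Mul(-32, 22), Rational(32, 3)), -1)), Mul(-1470, Pow(-1171, -1))) = Add(Mul(-4398, Pow(Add(-704, Rational(32, 3)), -1)), Mul(-1470, Rational(-1, 1171))) = Add(Mul(-4398, Pow(Rational(-2080, 3), -1)), Rational(1470, 1171)) = Add(Mul(-4398, Rational(-3, 2080)), Rational(1470, 1171)) = Add(Rational(6597, 1040), Rational(1470, 1171)) = Rational(9253887, 1217840)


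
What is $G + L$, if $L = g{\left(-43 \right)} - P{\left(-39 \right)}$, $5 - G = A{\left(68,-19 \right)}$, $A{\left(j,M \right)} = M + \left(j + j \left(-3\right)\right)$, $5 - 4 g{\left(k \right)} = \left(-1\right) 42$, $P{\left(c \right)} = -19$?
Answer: $\frac{763}{4} \approx 190.75$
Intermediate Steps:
$g{\left(k \right)} = \frac{47}{4}$ ($g{\left(k \right)} = \frac{5}{4} - \frac{\left(-1\right) 42}{4} = \frac{5}{4} - - \frac{21}{2} = \frac{5}{4} + \frac{21}{2} = \frac{47}{4}$)
$A{\left(j,M \right)} = M - 2 j$ ($A{\left(j,M \right)} = M + \left(j - 3 j\right) = M - 2 j$)
$G = 160$ ($G = 5 - \left(-19 - 136\right) = 5 - -155 = 5 + 155 = 160$)
$L = \frac{123}{4}$ ($L = \frac{47}{4} - -19 = \frac{47}{4} + 19 = \frac{123}{4} \approx 30.75$)
$G + L = 160 + \frac{123}{4} = \frac{763}{4}$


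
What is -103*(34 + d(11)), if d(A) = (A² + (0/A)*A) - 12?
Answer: -14729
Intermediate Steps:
d(A) = -12 + A² (d(A) = (A² + 0*A) - 12 = (A² + 0) - 12 = A² - 12 = -12 + A²)
-103*(34 + d(11)) = -103*(34 + (-12 + 11²)) = -103*(34 + (-12 + 121)) = -103*(34 + 109) = -103*143 = -14729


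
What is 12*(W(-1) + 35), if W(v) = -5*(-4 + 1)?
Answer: 600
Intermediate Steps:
W(v) = 15 (W(v) = -5*(-3) = 15)
12*(W(-1) + 35) = 12*(15 + 35) = 12*50 = 600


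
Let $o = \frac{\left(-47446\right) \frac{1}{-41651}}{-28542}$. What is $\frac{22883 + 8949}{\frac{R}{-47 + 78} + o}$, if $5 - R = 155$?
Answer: $- \frac{25502198566584}{3876562981} \approx -6578.6$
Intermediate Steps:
$R = -150$ ($R = 5 - 155 = -150$)
$o = - \frac{23723}{594401421}$ ($o = \left(-47446\right) \left(- \frac{1}{41651}\right) \left(- \frac{1}{28542}\right) = \frac{47446}{41651} \left(- \frac{1}{28542}\right) = - \frac{23723}{594401421} \approx -3.9911 \cdot 10^{-5}$)
$\frac{22883 + 8949}{\frac{R}{-47 + 78} + o} = \frac{22883 + 8949}{\frac{1}{-47 + 78} \left(-150\right) - \frac{23723}{594401421}} = \frac{31832}{\frac{1}{31} \left(-150\right) - \frac{23723}{594401421}} = \frac{31832}{- \frac{150}{31} - \frac{23723}{594401421}} = \frac{31832}{- \frac{89160948563}{18426444051}} = 31832 \left(- \frac{18426444051}{89160948563}\right) = - \frac{25502198566584}{3876562981}$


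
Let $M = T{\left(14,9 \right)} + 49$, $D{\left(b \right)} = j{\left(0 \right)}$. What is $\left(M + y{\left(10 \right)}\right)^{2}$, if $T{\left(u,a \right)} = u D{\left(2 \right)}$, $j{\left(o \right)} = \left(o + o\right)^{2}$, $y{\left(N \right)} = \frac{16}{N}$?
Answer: $\frac{64009}{25} \approx 2560.4$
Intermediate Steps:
$j{\left(o \right)} = 4 o^{2}$ ($j{\left(o \right)} = \left(2 o\right)^{2} = 4 o^{2}$)
$D{\left(b \right)} = 0$ ($D{\left(b \right)} = 4 \cdot 0^{2} = 4 \cdot 0 = 0$)
$T{\left(u,a \right)} = 0$ ($T{\left(u,a \right)} = u 0 = 0$)
$M = 49$ ($M = 0 + 49 = 49$)
$\left(M + y{\left(10 \right)}\right)^{2} = \left(49 + \frac{16}{10}\right)^{2} = \left(49 + 16 \cdot \frac{1}{10}\right)^{2} = \left(49 + \frac{8}{5}\right)^{2} = \left(\frac{253}{5}\right)^{2} = \frac{64009}{25}$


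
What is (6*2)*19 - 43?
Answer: 185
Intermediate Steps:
(6*2)*19 - 43 = 12*19 - 43 = 228 - 43 = 185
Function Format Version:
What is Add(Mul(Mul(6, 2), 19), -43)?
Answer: 185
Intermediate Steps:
Add(Mul(Mul(6, 2), 19), -43) = Add(Mul(12, 19), -43) = Add(228, -43) = 185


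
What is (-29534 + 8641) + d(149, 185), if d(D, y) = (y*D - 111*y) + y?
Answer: -13678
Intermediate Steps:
d(D, y) = -110*y + D*y (d(D, y) = (D*y - 111*y) + y = (-111*y + D*y) + y = -110*y + D*y)
(-29534 + 8641) + d(149, 185) = (-29534 + 8641) + 185*(-110 + 149) = -20893 + 185*39 = -20893 + 7215 = -13678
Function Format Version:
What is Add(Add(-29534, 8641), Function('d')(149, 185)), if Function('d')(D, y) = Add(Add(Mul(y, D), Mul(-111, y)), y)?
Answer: -13678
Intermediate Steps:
Function('d')(D, y) = Add(Mul(-110, y), Mul(D, y)) (Function('d')(D, y) = Add(Add(Mul(D, y), Mul(-111, y)), y) = Add(Add(Mul(-111, y), Mul(D, y)), y) = Add(Mul(-110, y), Mul(D, y)))
Add(Add(-29534, 8641), Function('d')(149, 185)) = Add(Add(-29534, 8641), Mul(185, Add(-110, 149))) = Add(-20893, Mul(185, 39)) = Add(-20893, 7215) = -13678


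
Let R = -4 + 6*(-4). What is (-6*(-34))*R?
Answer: -5712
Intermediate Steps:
R = -28 (R = -4 - 24 = -28)
(-6*(-34))*R = -6*(-34)*(-28) = 204*(-28) = -5712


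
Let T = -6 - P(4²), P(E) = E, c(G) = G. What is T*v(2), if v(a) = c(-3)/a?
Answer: 33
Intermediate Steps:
v(a) = -3/a
T = -22 (T = -6 - 1*4² = -6 - 1*16 = -6 - 16 = -22)
T*v(2) = -(-66)/2 = -22*(-3/2) = 33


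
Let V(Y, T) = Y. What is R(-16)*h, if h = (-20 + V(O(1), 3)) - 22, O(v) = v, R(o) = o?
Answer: 656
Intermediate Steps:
h = -41 (h = (-20 + 1) - 22 = -19 - 22 = -41)
R(-16)*h = -16*(-41) = 656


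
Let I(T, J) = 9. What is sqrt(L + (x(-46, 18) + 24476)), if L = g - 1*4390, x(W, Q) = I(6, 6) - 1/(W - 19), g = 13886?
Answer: sqrt(143569790)/65 ≈ 184.34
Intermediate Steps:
x(W, Q) = 9 - 1/(-19 + W) (x(W, Q) = 9 - 1/(W - 19) = 9 - 1/(-19 + W))
L = 9496 (L = 13886 - 1*4390 = 13886 - 4390 = 9496)
sqrt(L + (x(-46, 18) + 24476)) = sqrt(9496 + ((-172 + 9*(-46))/(-19 - 46) + 24476)) = sqrt(9496 + ((-172 - 414)/(-65) + 24476)) = sqrt(9496 + (-1/65*(-586) + 24476)) = sqrt(9496 + (586/65 + 24476)) = sqrt(9496 + 1591526/65) = sqrt(2208766/65) = sqrt(143569790)/65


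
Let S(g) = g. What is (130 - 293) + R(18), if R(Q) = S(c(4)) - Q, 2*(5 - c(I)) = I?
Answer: -178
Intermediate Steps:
c(I) = 5 - I/2
R(Q) = 3 - Q (R(Q) = (5 - 1/2*4) - Q = (5 - 2) - Q = 3 - Q)
(130 - 293) + R(18) = (130 - 293) + (3 - 1*18) = -163 + (3 - 18) = -163 - 15 = -178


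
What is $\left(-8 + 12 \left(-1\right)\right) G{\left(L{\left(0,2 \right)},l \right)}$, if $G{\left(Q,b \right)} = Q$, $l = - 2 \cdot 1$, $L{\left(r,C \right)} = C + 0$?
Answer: $-40$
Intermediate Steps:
$L{\left(r,C \right)} = C$
$l = -2$ ($l = \left(-1\right) 2 = -2$)
$\left(-8 + 12 \left(-1\right)\right) G{\left(L{\left(0,2 \right)},l \right)} = \left(-8 + 12 \left(-1\right)\right) 2 = \left(-8 - 12\right) 2 = \left(-20\right) 2 = -40$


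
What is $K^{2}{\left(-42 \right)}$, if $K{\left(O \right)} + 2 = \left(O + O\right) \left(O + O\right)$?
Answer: $49758916$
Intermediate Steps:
$K{\left(O \right)} = -2 + 4 O^{2}$ ($K{\left(O \right)} = -2 + \left(O + O\right) \left(O + O\right) = -2 + 2 O 2 O = -2 + 4 O^{2}$)
$K^{2}{\left(-42 \right)} = \left(-2 + 4 \left(-42\right)^{2}\right)^{2} = \left(-2 + 4 \cdot 1764\right)^{2} = \left(-2 + 7056\right)^{2} = 7054^{2} = 49758916$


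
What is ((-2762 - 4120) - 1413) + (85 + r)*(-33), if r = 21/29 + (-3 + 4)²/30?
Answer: -3226249/290 ≈ -11125.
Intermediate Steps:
r = 659/870 (r = 21*(1/29) + 1²*(1/30) = 21/29 + 1*(1/30) = 21/29 + 1/30 = 659/870 ≈ 0.75747)
((-2762 - 4120) - 1413) + (85 + r)*(-33) = ((-2762 - 4120) - 1413) + (85 + 659/870)*(-33) = (-6882 - 1413) + (74609/870)*(-33) = -8295 - 820699/290 = -3226249/290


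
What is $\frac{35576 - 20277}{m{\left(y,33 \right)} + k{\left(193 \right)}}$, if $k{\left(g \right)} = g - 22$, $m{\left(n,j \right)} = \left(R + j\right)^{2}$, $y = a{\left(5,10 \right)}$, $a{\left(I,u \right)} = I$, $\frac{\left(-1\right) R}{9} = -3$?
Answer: $\frac{15299}{3771} \approx 4.057$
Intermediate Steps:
$R = 27$ ($R = \left(-9\right) \left(-3\right) = 27$)
$y = 5$
$m{\left(n,j \right)} = \left(27 + j\right)^{2}$
$k{\left(g \right)} = -22 + g$ ($k{\left(g \right)} = g - 22 = -22 + g$)
$\frac{35576 - 20277}{m{\left(y,33 \right)} + k{\left(193 \right)}} = \frac{35576 - 20277}{\left(27 + 33\right)^{2} + \left(-22 + 193\right)} = \frac{15299}{60^{2} + 171} = \frac{15299}{3600 + 171} = \frac{15299}{3771}$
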